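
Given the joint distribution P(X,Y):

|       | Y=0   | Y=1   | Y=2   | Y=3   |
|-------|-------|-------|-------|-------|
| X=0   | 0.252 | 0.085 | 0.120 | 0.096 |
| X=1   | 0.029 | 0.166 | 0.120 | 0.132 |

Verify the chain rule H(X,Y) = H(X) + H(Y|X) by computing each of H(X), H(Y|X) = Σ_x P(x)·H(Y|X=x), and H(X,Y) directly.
H(X) = 0.9919 bits, H(Y|X) = 1.8340 bits, H(X,Y) = 2.8259 bits

Marginal of X (row sums):
  P(X=0) = 0.252 + 0.085 + 0.120 + 0.096 = 0.553
  P(X=1) = 0.029 + 0.166 + 0.120 + 0.132 = 0.447
H(X) = -[0.553·log₂(0.553) + 0.447·log₂(0.447)]
  = 0.47262 + 0.51926 = 0.9919 bits

H(Y|X) = Σ_x P(x)·H(Y|X=x):
  X=0: P(X=0) = 0.553, P(Y|X=0) = (36/79, 85/553, 120/553, 96/553) → H(Y|X=0) = 1.84883
  X=1: P(X=1) = 0.447, P(Y|X=1) = (29/447, 166/447, 40/149, 44/149) → H(Y|X=1) = 1.81571
H(Y|X) = 0.553·1.84883 + 0.447·1.81571 = 1.8340 bits

H(X,Y) = -Σ_{x,y} P(x,y) log₂ P(x,y). Per-cell terms -P(x,y)·log₂P(x,y):
  X=0: 0.50110, 0.30229, 0.36707, 0.32456
  X=1: 0.14813, 0.43006, 0.36707, 0.38562
Sum of the 8 terms: H(X,Y) = 2.8259 bits

Chain rule check:
  H(X) + H(Y|X) = 0.9919 + 1.8340 = 2.8259 bits
  H(X,Y) = 2.8259 bits
✓ Chain rule verified.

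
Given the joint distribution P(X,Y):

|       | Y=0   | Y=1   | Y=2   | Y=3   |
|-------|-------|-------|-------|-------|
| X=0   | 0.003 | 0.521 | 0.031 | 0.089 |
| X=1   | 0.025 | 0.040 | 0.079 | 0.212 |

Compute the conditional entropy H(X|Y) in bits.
0.5798 bits

H(X|Y) = H(X,Y) - H(Y)

H(X,Y) = -Σ_{x,y} P(x,y) log₂ P(x,y). Per-cell terms -P(x,y)·log₂P(x,y):
  X=0: 0.0251, 0.4901, 0.1554, 0.3106
  X=1: 0.1330, 0.1858, 0.2893, 0.4744
Sum of the 8 terms: H(X,Y) = 2.0637 bits

Marginal of Y (column sums):
  P(Y=0) = 0.003 + 0.025 = 0.028
  P(Y=1) = 0.521 + 0.040 = 0.561
  P(Y=2) = 0.031 + 0.079 = 0.110
  P(Y=3) = 0.089 + 0.212 = 0.301
H(Y) = -[0.028·log₂(0.028) + 0.561·log₂(0.561) + 0.110·log₂(0.110) + 0.301·log₂(0.301)]
  = 0.1444 + 0.4678 + 0.3503 + 0.5214 = 1.4839 bits

H(X|Y) = H(X,Y) - H(Y) = 2.0637 - 1.4839 = 0.5798 bits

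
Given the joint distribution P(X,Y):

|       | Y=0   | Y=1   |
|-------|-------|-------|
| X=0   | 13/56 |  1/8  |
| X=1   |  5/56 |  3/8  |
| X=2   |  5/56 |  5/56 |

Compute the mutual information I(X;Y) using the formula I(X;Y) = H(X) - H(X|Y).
0.1368 bits

I(X;Y) = H(X) - H(X|Y)

Marginal of X (row sums):
  P(X=0) = 13/56 + 1/8 = 5/14
  P(X=1) = 5/56 + 3/8 = 13/28
  P(X=2) = 5/56 + 5/56 = 5/28
H(X) = -[(5/14)·log₂(5/14) + (13/28)·log₂(13/28) + (5/28)·log₂(5/28)]
  = 0.53051 + 0.51392 + 0.44383 = 1.48826 bits

Marginal of Y (column sums):
  P(Y=0) = 13/56 + 5/56 + 5/56 = 23/56
  P(Y=1) = 1/8 + 3/8 + 5/56 = 33/56
H(X|Y) = Σ_y P(y)·H(X|Y=y):
  Y=0: P(Y=0) = 23/56, P(X|Y=0) = (13/23, 5/23, 5/23) → H(X|Y=0) = 1.42248
  Y=1: P(Y=1) = 33/56, P(X|Y=1) = (7/33, 7/11, 5/33) → H(X|Y=1) = 1.30198
H(X|Y) = (23/56)·1.42248 + (33/56)·1.30198 = 1.35147 bits

I(X;Y) = H(X) - H(X|Y) = 1.48826 - 1.35147 = 0.1368 bits

Cross-check via I(X;Y) = H(X) + H(Y) - H(X,Y): computing H(Y) from the column sums and H(X,Y) from the 6 cells in the same way gives H(Y) = 0.97687 bits and H(X,Y) = 2.32834 bits, so
I(X;Y) = 1.48826 + 0.97687 - 2.32834 = 0.1368 bits ✓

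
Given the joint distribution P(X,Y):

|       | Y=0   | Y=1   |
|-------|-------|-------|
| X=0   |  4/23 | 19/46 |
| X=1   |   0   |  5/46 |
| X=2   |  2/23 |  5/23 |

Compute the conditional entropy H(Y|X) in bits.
0.7773 bits

H(Y|X) = H(X,Y) - H(X)

H(X,Y) = -Σ_{x,y} P(x,y) log₂ P(x,y). Per-cell terms -P(x,y)·log₂P(x,y):
  X=0: 0.4389, 0.5269
  X=1: 0.0000, 0.3480
  X=2: 0.3064, 0.4786
  (cells with P = 0 contribute 0)
Sum of the 6 terms: H(X,Y) = 2.0988 bits

Marginal of X (row sums):
  P(X=0) = 4/23 + 19/46 = 27/46
  P(X=1) = 0 + 5/46 = 5/46
  P(X=2) = 2/23 + 5/23 = 7/23
H(X) = -[(27/46)·log₂(27/46) + (5/46)·log₂(5/46) + (7/23)·log₂(7/23)]
  = 0.4512 + 0.3480 + 0.5223 = 1.3215 bits

H(Y|X) = H(X,Y) - H(X) = 2.0988 - 1.3215 = 0.7773 bits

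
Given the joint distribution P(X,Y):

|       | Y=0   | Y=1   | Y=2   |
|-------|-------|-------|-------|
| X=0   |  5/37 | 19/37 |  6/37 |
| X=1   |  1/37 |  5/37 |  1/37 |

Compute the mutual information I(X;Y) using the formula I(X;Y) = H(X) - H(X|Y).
0.0035 bits

I(X;Y) = H(X) - H(X|Y)

Marginal of X (row sums):
  P(X=0) = 5/37 + 19/37 + 6/37 = 30/37
  P(X=1) = 1/37 + 5/37 + 1/37 = 7/37
H(X) = -[(30/37)·log₂(30/37) + (7/37)·log₂(7/37)]
  = 0.24532 + 0.45445 = 0.69977 bits

Marginal of Y (column sums):
  P(Y=0) = 5/37 + 1/37 = 6/37
  P(Y=1) = 19/37 + 5/37 = 24/37
  P(Y=2) = 6/37 + 1/37 = 7/37
H(X|Y) = Σ_y P(y)·H(X|Y=y):
  Y=0: P(Y=0) = 6/37, P(X|Y=0) = (5/6, 1/6) → H(X|Y=0) = 0.65002
  Y=1: P(Y=1) = 24/37, P(X|Y=1) = (19/24, 5/24) → H(X|Y=1) = 0.73828
  Y=2: P(Y=2) = 7/37, P(X|Y=2) = (6/7, 1/7) → H(X|Y=2) = 0.59167
H(X|Y) = (6/37)·0.65002 + (24/37)·0.73828 + (7/37)·0.59167 = 0.69623 bits

I(X;Y) = H(X) - H(X|Y) = 0.69977 - 0.69623 = 0.0035 bits

Cross-check via I(X;Y) = H(X) + H(Y) - H(X,Y): computing H(Y) from the column sums and H(X,Y) from the 6 cells in the same way gives H(Y) = 1.28512 bits and H(X,Y) = 1.98135 bits, so
I(X;Y) = 0.69977 + 1.28512 - 1.98135 = 0.0035 bits ✓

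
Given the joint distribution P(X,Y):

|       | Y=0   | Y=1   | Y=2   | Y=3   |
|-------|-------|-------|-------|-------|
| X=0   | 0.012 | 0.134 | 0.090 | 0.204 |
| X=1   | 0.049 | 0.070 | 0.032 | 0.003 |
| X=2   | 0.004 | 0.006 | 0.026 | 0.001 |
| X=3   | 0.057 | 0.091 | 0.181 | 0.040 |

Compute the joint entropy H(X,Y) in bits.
3.3168 bits

H(X,Y) = -Σ_{x,y} P(x,y) log₂ P(x,y). Per-cell terms -P(x,y)·log₂P(x,y):
  X=0: 0.07657, 0.38856, 0.31265, 0.46785
  X=1: 0.21320, 0.26856, 0.15891, 0.02514
  X=2: 0.03186, 0.04428, 0.13690, 0.00997
  X=3: 0.23557, 0.31468, 0.44633, 0.18575
Sum of the 16 terms: H(X,Y) = 3.3168 bits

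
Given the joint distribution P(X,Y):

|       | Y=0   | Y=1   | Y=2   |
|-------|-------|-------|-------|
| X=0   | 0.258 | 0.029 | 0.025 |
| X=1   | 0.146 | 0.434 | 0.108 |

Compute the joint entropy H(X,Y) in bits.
2.0602 bits

H(X,Y) = -Σ_{x,y} P(x,y) log₂ P(x,y). Per-cell terms -P(x,y)·log₂P(x,y):
  X=0: 0.50428, 0.14813, 0.13305
  X=1: 0.40529, 0.52264, 0.34678
Sum of the 6 terms: H(X,Y) = 2.0602 bits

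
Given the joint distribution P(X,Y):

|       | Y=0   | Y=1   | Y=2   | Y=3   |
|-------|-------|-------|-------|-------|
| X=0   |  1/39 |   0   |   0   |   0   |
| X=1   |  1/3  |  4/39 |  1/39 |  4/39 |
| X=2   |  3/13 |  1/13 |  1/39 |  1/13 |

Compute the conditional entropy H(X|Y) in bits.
1.1077 bits

H(X|Y) = H(X,Y) - H(Y)

H(X,Y) = -Σ_{x,y} P(x,y) log₂ P(x,y). Per-cell terms -P(x,y)·log₂P(x,y):
  X=0: 0.13552, 0.00000, 0.00000, 0.00000
  X=1: 0.52832, 0.33696, 0.13552, 0.33696
  X=2: 0.48819, 0.28465, 0.13552, 0.28465
  (cells with P = 0 contribute 0)
Sum of the 12 terms: H(X,Y) = 2.6663 bits

Marginal of Y (column sums):
  P(Y=0) = 1/39 + 1/3 + 3/13 = 23/39
  P(Y=1) = 0 + 4/39 + 1/13 = 7/39
  P(Y=2) = 0 + 1/39 + 1/39 = 2/39
  P(Y=3) = 0 + 4/39 + 1/13 = 7/39
H(Y) = -[(23/39)·log₂(23/39) + (7/39)·log₂(7/39) + (2/39)·log₂(2/39) + (7/39)·log₂(7/39)]
  = 0.44929 + 0.44478 + 0.21976 + 0.44478 = 1.5586 bits

H(X|Y) = H(X,Y) - H(Y) = 2.6663 - 1.5586 = 1.1077 bits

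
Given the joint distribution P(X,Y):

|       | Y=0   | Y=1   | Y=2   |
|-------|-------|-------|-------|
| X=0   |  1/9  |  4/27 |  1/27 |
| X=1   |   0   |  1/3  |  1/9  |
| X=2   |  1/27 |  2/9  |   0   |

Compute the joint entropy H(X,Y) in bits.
2.4753 bits

H(X,Y) = -Σ_{x,y} P(x,y) log₂ P(x,y). Per-cell terms -P(x,y)·log₂P(x,y):
  X=0: 0.35221, 0.40813, 0.17611
  X=1: 0.00000, 0.52832, 0.35221
  X=2: 0.17611, 0.48221, 0.00000
  (cells with P = 0 contribute 0)
Sum of the 9 terms: H(X,Y) = 2.4753 bits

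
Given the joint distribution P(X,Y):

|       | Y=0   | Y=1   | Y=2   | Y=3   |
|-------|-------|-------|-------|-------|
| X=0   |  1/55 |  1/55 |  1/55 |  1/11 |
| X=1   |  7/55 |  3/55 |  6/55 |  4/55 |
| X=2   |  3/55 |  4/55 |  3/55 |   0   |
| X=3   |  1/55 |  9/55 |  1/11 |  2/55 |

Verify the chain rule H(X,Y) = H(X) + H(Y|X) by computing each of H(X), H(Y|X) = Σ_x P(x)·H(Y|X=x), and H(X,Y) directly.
H(X) = 1.9060 bits, H(Y|X) = 1.7085 bits, H(X,Y) = 3.6146 bits

Marginal of X (row sums):
  P(X=0) = 1/55 + 1/55 + 1/55 + 1/11 = 8/55
  P(X=1) = 7/55 + 3/55 + 6/55 + 4/55 = 4/11
  P(X=2) = 3/55 + 4/55 + 3/55 + 0 = 2/11
  P(X=3) = 1/55 + 9/55 + 1/11 + 2/55 = 17/55
H(X) = -[(8/55)·log₂(8/55) + (4/11)·log₂(4/11) + (2/11)·log₂(2/11) + (17/55)·log₂(17/55)]
  = 0.40456 + 0.53070 + 0.44717 + 0.52357 = 1.9060 bits

H(Y|X) = Σ_x P(x)·H(Y|X=x):
  X=0: P(X=0) = 8/55, P(Y|X=0) = (1/8, 1/8, 1/8, 5/8) → H(Y|X=0) = 1.54879
  X=1: P(X=1) = 4/11, P(Y|X=1) = (7/20, 3/20, 3/10, 1/5) → H(Y|X=1) = 1.92612
  X=2: P(X=2) = 2/11, P(Y|X=2) = (3/10, 2/5, 3/10, 0) → H(Y|X=2) = 1.57095
  X=3: P(X=3) = 17/55, P(Y|X=3) = (1/17, 9/17, 5/17, 2/17) → H(Y|X=3) = 1.60870
H(Y|X) = (8/55)·1.54879 + (4/11)·1.92612 + (2/11)·1.57095 + (17/55)·1.60870 = 1.7085 bits

H(X,Y) = -Σ_{x,y} P(x,y) log₂ P(x,y). Per-cell terms -P(x,y)·log₂P(x,y):
  X=0: 0.10512, 0.10512, 0.10512, 0.31449
  X=1: 0.37851, 0.22889, 0.34870, 0.27501
  X=2: 0.22889, 0.27501, 0.22889, 0.00000
  X=3: 0.10512, 0.42733, 0.31449, 0.17387
  (cells with P = 0 contribute 0)
Sum of the 16 terms: H(X,Y) = 3.6146 bits

Chain rule check:
  H(X) + H(Y|X) = 1.9060 + 1.7085 = 3.6145 bits
  H(X,Y) = 3.6146 bits
✓ Chain rule verified (Δ = 0.0001 is 4-dp rounding noise: each of the three values was rounded independently).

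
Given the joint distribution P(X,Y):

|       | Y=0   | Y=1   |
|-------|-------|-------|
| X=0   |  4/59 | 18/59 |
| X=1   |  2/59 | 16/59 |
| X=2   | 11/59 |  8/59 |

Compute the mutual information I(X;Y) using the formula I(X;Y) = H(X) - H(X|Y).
0.1415 bits

I(X;Y) = H(X) - H(X|Y)

Marginal of X (row sums):
  P(X=0) = 4/59 + 18/59 = 22/59
  P(X=1) = 2/59 + 16/59 = 18/59
  P(X=2) = 11/59 + 8/59 = 19/59
H(X) = -[(22/59)·log₂(22/59) + (18/59)·log₂(18/59) + (19/59)·log₂(19/59)]
  = 0.530689 + 0.522524 + 0.526434 = 1.57965 bits

Marginal of Y (column sums):
  P(Y=0) = 4/59 + 2/59 + 11/59 = 17/59
  P(Y=1) = 18/59 + 16/59 + 8/59 = 42/59
H(X|Y) = Σ_y P(y)·H(X|Y=y):
  Y=0: P(Y=0) = 17/59, P(X|Y=0) = (4/17, 2/17, 11/17) → H(X|Y=0) = 1.260772
  Y=1: P(Y=1) = 42/59, P(X|Y=1) = (3/7, 8/21, 4/21) → H(X|Y=1) = 1.509969
H(X|Y) = (17/59)·1.260772 + (42/59)·1.509969 = 1.43817 bits

I(X;Y) = H(X) - H(X|Y) = 1.57965 - 1.43817 = 0.1415 bits

Cross-check via I(X;Y) = H(X) + H(Y) - H(X,Y): computing H(Y) from the column sums and H(X,Y) from the 6 cells in the same way gives H(Y) = 0.86630 bits and H(X,Y) = 2.30447 bits, so
I(X;Y) = 1.57965 + 0.86630 - 2.30447 = 0.1415 bits ✓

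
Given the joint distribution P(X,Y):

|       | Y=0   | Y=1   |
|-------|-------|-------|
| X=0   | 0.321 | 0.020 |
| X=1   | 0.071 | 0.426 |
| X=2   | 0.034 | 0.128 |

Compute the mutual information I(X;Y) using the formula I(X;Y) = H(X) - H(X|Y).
0.4602 bits

I(X;Y) = H(X) - H(X|Y)

Marginal of X (row sums):
  P(X=0) = 0.321 + 0.020 = 0.341
  P(X=1) = 0.071 + 0.426 = 0.497
  P(X=2) = 0.034 + 0.128 = 0.162
H(X) = -[0.341·log₂(0.341) + 0.497·log₂(0.497) + 0.162·log₂(0.162)]
  = 0.529285 + 0.501315 + 0.425401 = 1.45600 bits

Marginal of Y (column sums):
  P(Y=0) = 0.321 + 0.071 + 0.034 = 0.426
  P(Y=1) = 0.020 + 0.426 + 0.128 = 0.574
H(X|Y) = Σ_y P(y)·H(X|Y=y):
  Y=0: P(Y=0) = 0.426, P(X|Y=0) = (107/142, 1/6, 17/213) → H(X|Y=0) = 1.029570
  Y=1: P(Y=1) = 0.574, P(X|Y=1) = (10/287, 213/287, 64/287) → H(X|Y=1) = 0.970787
H(X|Y) = 0.426·1.029570 + 0.574·0.970787 = 0.99583 bits

I(X;Y) = H(X) - H(X|Y) = 1.45600 - 0.99583 = 0.4602 bits

Cross-check via I(X;Y) = H(X) + H(Y) - H(X,Y): computing H(Y) from the column sums and H(X,Y) from the 6 cells in the same way gives H(Y) = 0.98414 bits and H(X,Y) = 1.97997 bits, so
I(X;Y) = 1.45600 + 0.98414 - 1.97997 = 0.4602 bits ✓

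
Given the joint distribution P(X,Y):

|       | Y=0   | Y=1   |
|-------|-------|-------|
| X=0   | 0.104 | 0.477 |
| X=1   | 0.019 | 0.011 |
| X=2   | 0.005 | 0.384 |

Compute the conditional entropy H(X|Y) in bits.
1.0457 bits

H(X|Y) = H(X,Y) - H(Y)

H(X,Y) = -Σ_{x,y} P(x,y) log₂ P(x,y). Per-cell terms -P(x,y)·log₂P(x,y):
  X=0: 0.339596, 0.509407
  X=1: 0.108639, 0.071570
  X=2: 0.038219, 0.530236
Sum of the 6 terms: H(X,Y) = 1.59767 bits

Marginal of Y (column sums):
  P(Y=0) = 0.104 + 0.019 + 0.005 = 0.128
  P(Y=1) = 0.477 + 0.011 + 0.384 = 0.872
H(Y) = -[0.128·log₂(0.128) + 0.872·log₂(0.872)]
  = 0.379620 + 0.172307 = 0.55193 bits

H(X|Y) = H(X,Y) - H(Y) = 1.59767 - 0.55193 = 1.0457 bits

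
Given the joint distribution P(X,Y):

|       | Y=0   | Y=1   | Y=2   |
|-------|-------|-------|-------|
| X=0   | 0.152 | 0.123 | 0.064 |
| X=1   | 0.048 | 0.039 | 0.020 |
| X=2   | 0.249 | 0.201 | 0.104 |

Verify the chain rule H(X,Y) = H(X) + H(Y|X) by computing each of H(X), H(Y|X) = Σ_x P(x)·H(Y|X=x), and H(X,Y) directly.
H(X) = 1.3461 bits, H(Y|X) = 1.5027 bits, H(X,Y) = 2.8488 bits

Marginal of X (row sums):
  P(X=0) = 0.152 + 0.123 + 0.064 = 0.339
  P(X=1) = 0.048 + 0.039 + 0.020 = 0.107
  P(X=2) = 0.249 + 0.201 + 0.104 = 0.554
H(X) = -[0.339·log₂(0.339) + 0.107·log₂(0.107) + 0.554·log₂(0.554)]
  = 0.5291 + 0.3450 + 0.4720 = 1.3461 bits

H(Y|X) = Σ_x P(x)·H(Y|X=x):
  X=0: P(X=0) = 0.339, P(Y|X=0) = (152/339, 41/113, 64/339) → H(Y|X=0) = 1.5036
  X=1: P(X=1) = 0.107, P(Y|X=1) = (48/107, 39/107, 20/107) → H(Y|X=1) = 1.5018
  X=2: P(X=2) = 0.554, P(Y|X=2) = (249/554, 201/554, 52/277) → H(Y|X=2) = 1.5023
H(Y|X) = 0.339·1.5036 + 0.107·1.5018 + 0.554·1.5023 = 1.5027 bits

H(X,Y) = -Σ_{x,y} P(x,y) log₂ P(x,y). Per-cell terms -P(x,y)·log₂P(x,y):
  X=0: 0.4131, 0.3719, 0.2538
  X=1: 0.2103, 0.1825, 0.1129
  X=2: 0.4994, 0.4653, 0.3396
Sum of the 9 terms: H(X,Y) = 2.8488 bits

Chain rule check:
  H(X) + H(Y|X) = 1.3461 + 1.5027 = 2.8488 bits
  H(X,Y) = 2.8488 bits
✓ Chain rule verified.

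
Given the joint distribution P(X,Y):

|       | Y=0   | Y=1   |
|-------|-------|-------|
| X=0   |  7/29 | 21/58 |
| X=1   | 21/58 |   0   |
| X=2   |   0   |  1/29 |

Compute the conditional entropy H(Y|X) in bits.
0.5859 bits

H(Y|X) = H(X,Y) - H(X)

H(X,Y) = -Σ_{x,y} P(x,y) log₂ P(x,y). Per-cell terms -P(x,y)·log₂P(x,y):
  X=0: 0.49498, 0.53067
  X=1: 0.53067, 0.00000
  X=2: 0.00000, 0.16752
  (cells with P = 0 contribute 0)
Sum of the 6 terms: H(X,Y) = 1.7238 bits

Marginal of X (row sums):
  P(X=0) = 7/29 + 21/58 = 35/58
  P(X=1) = 21/58 + 0 = 21/58
  P(X=2) = 0 + 1/29 = 1/29
H(X) = -[(35/58)·log₂(35/58) + (21/58)·log₂(21/58) + (1/29)·log₂(1/29)]
  = 0.43973 + 0.53067 + 0.16752 = 1.1379 bits

H(Y|X) = H(X,Y) - H(X) = 1.7238 - 1.1379 = 0.5859 bits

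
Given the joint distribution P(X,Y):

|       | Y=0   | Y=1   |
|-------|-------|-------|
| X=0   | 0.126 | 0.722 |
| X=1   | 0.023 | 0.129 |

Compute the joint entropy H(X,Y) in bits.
1.2221 bits

H(X,Y) = -Σ_{x,y} P(x,y) log₂ P(x,y). Per-cell terms -P(x,y)·log₂P(x,y):
  X=0: 0.3765515, 0.3392889
  X=1: 0.1251711, 0.3811379
Sum of the 4 terms: H(X,Y) = 1.2221 bits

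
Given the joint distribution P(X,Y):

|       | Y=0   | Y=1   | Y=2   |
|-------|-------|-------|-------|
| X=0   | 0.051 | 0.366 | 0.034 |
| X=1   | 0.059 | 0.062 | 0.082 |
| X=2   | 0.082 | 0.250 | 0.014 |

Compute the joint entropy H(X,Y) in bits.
2.5831 bits

H(X,Y) = -Σ_{x,y} P(x,y) log₂ P(x,y). Per-cell terms -P(x,y)·log₂P(x,y):
  X=0: 0.218961, 0.530731, 0.165863
  X=1: 0.240905, 0.248718, 0.295875
  X=2: 0.295875, 0.500000, 0.086218
Sum of the 9 terms: H(X,Y) = 2.5831 bits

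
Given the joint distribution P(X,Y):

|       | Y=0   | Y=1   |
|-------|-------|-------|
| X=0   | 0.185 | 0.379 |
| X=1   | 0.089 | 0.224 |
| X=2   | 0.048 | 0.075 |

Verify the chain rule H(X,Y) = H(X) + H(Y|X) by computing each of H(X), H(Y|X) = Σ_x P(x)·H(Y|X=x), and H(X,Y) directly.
H(X) = 1.3624 bits, H(Y|X) = 0.9031 bits, H(X,Y) = 2.2655 bits

Marginal of X (row sums):
  P(X=0) = 0.185 + 0.379 = 0.564
  P(X=1) = 0.089 + 0.224 = 0.313
  P(X=2) = 0.048 + 0.075 = 0.123
H(X) = -[0.564·log₂(0.564) + 0.313·log₂(0.313) + 0.123·log₂(0.123)]
  = 0.46600 + 0.52451 + 0.37186 = 1.3624 bits

H(Y|X) = Σ_x P(x)·H(Y|X=x):
  X=0: P(X=0) = 0.564, P(Y|X=0) = (185/564, 379/564) → H(Y|X=0) = 0.91288
  X=1: P(X=1) = 0.313, P(Y|X=1) = (89/313, 224/313) → H(Y|X=1) = 0.86130
  X=2: P(X=2) = 0.123, P(Y|X=2) = (16/41, 25/41) → H(Y|X=2) = 0.96496
H(Y|X) = 0.564·0.91288 + 0.313·0.86130 + 0.123·0.96496 = 0.9031 bits

H(X,Y) = -Σ_{x,y} P(x,y) log₂ P(x,y). Per-cell terms -P(x,y)·log₂P(x,y):
  X=0: 0.45036, 0.53050
  X=1: 0.31061, 0.48349
  X=2: 0.21028, 0.28027
Sum of the 6 terms: H(X,Y) = 2.2655 bits

Chain rule check:
  H(X) + H(Y|X) = 1.3624 + 0.9031 = 2.2655 bits
  H(X,Y) = 2.2655 bits
✓ Chain rule verified.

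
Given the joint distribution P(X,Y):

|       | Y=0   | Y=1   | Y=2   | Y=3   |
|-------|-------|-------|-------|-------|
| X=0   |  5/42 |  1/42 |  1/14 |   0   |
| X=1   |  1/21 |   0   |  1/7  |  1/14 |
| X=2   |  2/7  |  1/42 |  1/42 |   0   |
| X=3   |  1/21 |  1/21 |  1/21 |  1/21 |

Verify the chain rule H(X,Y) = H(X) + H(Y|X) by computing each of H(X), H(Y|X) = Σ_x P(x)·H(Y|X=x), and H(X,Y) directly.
H(X) = 1.9665 bits, H(Y|X) = 1.2914 bits, H(X,Y) = 3.2578 bits

Marginal of X (row sums):
  P(X=0) = 5/42 + 1/42 + 1/14 + 0 = 3/14
  P(X=1) = 1/21 + 0 + 1/7 + 1/14 = 11/42
  P(X=2) = 2/7 + 1/42 + 1/42 + 0 = 1/3
  P(X=3) = 1/21 + 1/21 + 1/21 + 1/21 = 4/21
H(X) = -[(3/14)·log₂(3/14) + (11/42)·log₂(11/42) + (1/3)·log₂(1/3) + (4/21)·log₂(4/21)]
  = 0.47623 + 0.50623 + 0.52832 + 0.45568 = 1.9665 bits

H(Y|X) = Σ_x P(x)·H(Y|X=x):
  X=0: P(X=0) = 3/14, P(Y|X=0) = (5/9, 1/9, 1/3, 0) → H(Y|X=0) = 1.35164
  X=1: P(X=1) = 11/42, P(Y|X=1) = (2/11, 0, 6/11, 3/11) → H(Y|X=1) = 1.43537
  X=2: P(X=2) = 1/3, P(Y|X=2) = (6/7, 1/14, 1/14, 0) → H(Y|X=2) = 0.73453
  X=3: P(X=3) = 4/21, P(Y|X=3) = (1/4, 1/4, 1/4, 1/4) → H(Y|X=3) = 2.00000
H(Y|X) = (3/14)·1.35164 + (11/42)·1.43537 + (1/3)·0.73453 + (4/21)·2.00000 = 1.2914 bits

H(X,Y) = -Σ_{x,y} P(x,y) log₂ P(x,y). Per-cell terms -P(x,y)·log₂P(x,y):
  X=0: 0.36552, 0.12839, 0.27195, 0.00000
  X=1: 0.20916, 0.00000, 0.40105, 0.27195
  X=2: 0.51639, 0.12839, 0.12839, 0.00000
  X=3: 0.20916, 0.20916, 0.20916, 0.20916
  (cells with P = 0 contribute 0)
Sum of the 16 terms: H(X,Y) = 3.2578 bits

Chain rule check:
  H(X) + H(Y|X) = 1.9665 + 1.2914 = 3.2579 bits
  H(X,Y) = 3.2578 bits
✓ Chain rule verified (Δ = 0.0001 is 4-dp rounding noise: each of the three values was rounded independently).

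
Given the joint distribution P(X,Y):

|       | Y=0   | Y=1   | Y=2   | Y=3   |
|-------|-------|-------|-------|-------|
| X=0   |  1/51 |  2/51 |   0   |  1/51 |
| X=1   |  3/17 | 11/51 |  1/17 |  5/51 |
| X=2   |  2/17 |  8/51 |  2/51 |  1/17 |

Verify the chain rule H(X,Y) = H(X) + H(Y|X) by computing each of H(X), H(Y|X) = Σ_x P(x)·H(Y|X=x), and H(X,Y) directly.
H(X) = 1.2937 bits, H(Y|X) = 1.8060 bits, H(X,Y) = 3.0996 bits

Marginal of X (row sums):
  P(X=0) = 1/51 + 2/51 + 0 + 1/51 = 4/51
  P(X=1) = 3/17 + 11/51 + 1/17 + 5/51 = 28/51
  P(X=2) = 2/17 + 8/51 + 2/51 + 1/17 = 19/51
H(X) = -[(4/51)·log₂(4/51) + (28/51)·log₂(28/51) + (19/51)·log₂(19/51)]
  = 0.28803 + 0.47494 + 0.53070 = 1.2937 bits

H(Y|X) = Σ_x P(x)·H(Y|X=x):
  X=0: P(X=0) = 4/51, P(Y|X=0) = (1/4, 1/2, 0, 1/4) → H(Y|X=0) = 1.50000
  X=1: P(X=1) = 28/51, P(Y|X=1) = (9/28, 11/28, 3/28, 5/28) → H(Y|X=1) = 1.84494
  X=2: P(X=2) = 19/51, P(Y|X=2) = (6/19, 8/19, 2/19, 3/19) → H(Y|X=2) = 1.81295
H(Y|X) = (4/51)·1.50000 + (28/51)·1.84494 + (19/51)·1.81295 = 1.8060 bits

H(X,Y) = -Σ_{x,y} P(x,y) log₂ P(x,y). Per-cell terms -P(x,y)·log₂P(x,y):
  X=0: 0.11122, 0.18323, 0.00000, 0.11122
  X=1: 0.44162, 0.47731, 0.24044, 0.32848
  X=2: 0.36323, 0.41920, 0.18323, 0.24044
  (cells with P = 0 contribute 0)
Sum of the 12 terms: H(X,Y) = 3.0996 bits

Chain rule check:
  H(X) + H(Y|X) = 1.2937 + 1.8060 = 3.0997 bits
  H(X,Y) = 3.0996 bits
✓ Chain rule verified (Δ = 0.0001 is 4-dp rounding noise: each of the three values was rounded independently).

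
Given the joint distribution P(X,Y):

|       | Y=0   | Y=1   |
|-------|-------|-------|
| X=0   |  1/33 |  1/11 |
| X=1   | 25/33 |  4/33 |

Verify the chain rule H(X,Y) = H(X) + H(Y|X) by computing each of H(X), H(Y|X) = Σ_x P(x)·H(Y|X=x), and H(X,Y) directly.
H(X) = 0.5328 bits, H(Y|X) = 0.6070 bits, H(X,Y) = 1.1398 bits

Marginal of X (row sums):
  P(X=0) = 1/33 + 1/11 = 4/33
  P(X=1) = 25/33 + 4/33 = 29/33
H(X) = -[(4/33)·log₂(4/33) + (29/33)·log₂(29/33)]
  = 0.3690 + 0.1638 = 0.5328 bits

H(Y|X) = Σ_x P(x)·H(Y|X=x):
  X=0: P(X=0) = 4/33, P(Y|X=0) = (1/4, 3/4) → H(Y|X=0) = 0.8113
  X=1: P(X=1) = 29/33, P(Y|X=1) = (25/29, 4/29) → H(Y|X=1) = 0.5788
H(Y|X) = (4/33)·0.8113 + (29/33)·0.5788 = 0.6070 bits

H(X,Y) = -Σ_{x,y} P(x,y) log₂ P(x,y). Per-cell terms -P(x,y)·log₂P(x,y):
  X=0: 0.1529, 0.3145
  X=1: 0.3034, 0.3690
Sum of the 4 terms: H(X,Y) = 1.1398 bits

Chain rule check:
  H(X) + H(Y|X) = 0.5328 + 0.6070 = 1.1398 bits
  H(X,Y) = 1.1398 bits
✓ Chain rule verified.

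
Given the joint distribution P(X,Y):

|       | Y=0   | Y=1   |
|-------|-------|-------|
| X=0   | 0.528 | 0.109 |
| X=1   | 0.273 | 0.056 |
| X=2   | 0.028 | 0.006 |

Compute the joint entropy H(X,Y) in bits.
1.7680 bits

H(X,Y) = -Σ_{x,y} P(x,y) log₂ P(x,y). Per-cell terms -P(x,y)·log₂P(x,y):
  X=0: 0.48649, 0.34854
  X=1: 0.51134, 0.23287
  X=2: 0.14444, 0.04428
Sum of the 6 terms: H(X,Y) = 1.7680 bits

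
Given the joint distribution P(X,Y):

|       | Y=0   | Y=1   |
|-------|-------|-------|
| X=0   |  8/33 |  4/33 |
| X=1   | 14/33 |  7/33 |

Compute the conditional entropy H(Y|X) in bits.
0.9183 bits

H(Y|X) = H(X,Y) - H(X)

H(X,Y) = -Σ_{x,y} P(x,y) log₂ P(x,y). Per-cell terms -P(x,y)·log₂P(x,y):
  X=0: 0.495611, 0.369017
  X=1: 0.524805, 0.474523
Sum of the 4 terms: H(X,Y) = 1.86396 bits

Marginal of X (row sums):
  P(X=0) = 8/33 + 4/33 = 4/11
  P(X=1) = 14/33 + 7/33 = 7/11
H(X) = -[(4/11)·log₂(4/11) + (7/11)·log₂(7/11)]
  = 0.530702 + 0.414958 = 0.94566 bits

H(Y|X) = H(X,Y) - H(X) = 1.86396 - 0.94566 = 0.9183 bits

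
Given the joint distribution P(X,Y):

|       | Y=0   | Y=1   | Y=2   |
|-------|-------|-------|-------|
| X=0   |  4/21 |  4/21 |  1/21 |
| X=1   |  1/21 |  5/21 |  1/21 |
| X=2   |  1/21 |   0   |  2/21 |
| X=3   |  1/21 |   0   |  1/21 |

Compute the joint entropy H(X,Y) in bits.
2.9823 bits

H(X,Y) = -Σ_{x,y} P(x,y) log₂ P(x,y). Per-cell terms -P(x,y)·log₂P(x,y):
  X=0: 0.455680, 0.455680, 0.209158
  X=1: 0.209158, 0.492950, 0.209158
  X=2: 0.209158, 0.000000, 0.323078
  X=3: 0.209158, 0.000000, 0.209158
  (cells with P = 0 contribute 0)
Sum of the 12 terms: H(X,Y) = 2.9823 bits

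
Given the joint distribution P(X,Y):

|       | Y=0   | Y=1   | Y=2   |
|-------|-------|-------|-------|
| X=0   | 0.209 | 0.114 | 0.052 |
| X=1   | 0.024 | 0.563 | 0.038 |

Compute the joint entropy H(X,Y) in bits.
1.8260 bits

H(X,Y) = -Σ_{x,y} P(x,y) log₂ P(x,y). Per-cell terms -P(x,y)·log₂P(x,y):
  X=0: 0.47201, 0.35715, 0.22180
  X=1: 0.12914, 0.46661, 0.17928
Sum of the 6 terms: H(X,Y) = 1.8260 bits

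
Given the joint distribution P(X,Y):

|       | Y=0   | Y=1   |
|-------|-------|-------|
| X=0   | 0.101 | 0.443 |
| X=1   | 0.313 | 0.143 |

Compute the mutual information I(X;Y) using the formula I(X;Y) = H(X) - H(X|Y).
0.1928 bits

I(X;Y) = H(X) - H(X|Y)

Marginal of X (row sums):
  P(X=0) = 0.101 + 0.443 = 0.544
  P(X=1) = 0.313 + 0.143 = 0.456
H(X) = -[0.544·log₂(0.544) + 0.456·log₂(0.456)]
  = 0.47781 + 0.51660 = 0.9944 bits

Marginal of Y (column sums):
  P(Y=0) = 0.101 + 0.313 = 0.414
  P(Y=1) = 0.443 + 0.143 = 0.586
H(X|Y) = Σ_y P(y)·H(X|Y=y):
  Y=0: P(Y=0) = 0.414, P(X|Y=0) = (101/414, 313/414) → H(X|Y=0) = 0.80157
  Y=1: P(Y=1) = 0.586, P(X|Y=1) = (443/586, 143/586) → H(X|Y=1) = 0.80167
H(X|Y) = 0.414·0.80157 + 0.586·0.80167 = 0.8016 bits

I(X;Y) = H(X) - H(X|Y) = 0.9944 - 0.8016 = 0.1928 bits

Cross-check via I(X;Y) = H(X) + H(Y) - H(X,Y): computing H(Y) from the column sums and H(X,Y) from the 4 cells in the same way gives H(Y) = 0.9786 bits and H(X,Y) = 1.7802 bits, so
I(X;Y) = 0.9944 + 0.9786 - 1.7802 = 0.1928 bits ✓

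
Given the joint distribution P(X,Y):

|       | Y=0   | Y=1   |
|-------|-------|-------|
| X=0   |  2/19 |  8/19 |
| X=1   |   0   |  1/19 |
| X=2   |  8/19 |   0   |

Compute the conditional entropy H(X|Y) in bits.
0.6183 bits

H(X|Y) = H(X,Y) - H(Y)

H(X,Y) = -Σ_{x,y} P(x,y) log₂ P(x,y). Per-cell terms -P(x,y)·log₂P(x,y):
  X=0: 0.3419, 0.5254
  X=1: 0.0000, 0.2236
  X=2: 0.5254, 0.0000
  (cells with P = 0 contribute 0)
Sum of the 6 terms: H(X,Y) = 1.6163 bits

Marginal of Y (column sums):
  P(Y=0) = 2/19 + 0 + 8/19 = 10/19
  P(Y=1) = 8/19 + 1/19 + 0 = 9/19
H(Y) = -[(10/19)·log₂(10/19) + (9/19)·log₂(9/19)]
  = 0.4874 + 0.5106 = 0.9980 bits

H(X|Y) = H(X,Y) - H(Y) = 1.6163 - 0.9980 = 0.6183 bits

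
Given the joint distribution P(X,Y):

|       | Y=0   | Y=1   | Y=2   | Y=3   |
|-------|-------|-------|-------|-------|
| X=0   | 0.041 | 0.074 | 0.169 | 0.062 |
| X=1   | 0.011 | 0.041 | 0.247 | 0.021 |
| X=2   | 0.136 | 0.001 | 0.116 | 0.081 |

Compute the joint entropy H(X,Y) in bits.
3.0806 bits

H(X,Y) = -Σ_{x,y} P(x,y) log₂ P(x,y). Per-cell terms -P(x,y)·log₂P(x,y):
  X=0: 0.1889, 0.2780, 0.4335, 0.2487
  X=1: 0.0716, 0.1889, 0.4983, 0.1170
  X=2: 0.3915, 0.0100, 0.3605, 0.2937
Sum of the 12 terms: H(X,Y) = 3.0806 bits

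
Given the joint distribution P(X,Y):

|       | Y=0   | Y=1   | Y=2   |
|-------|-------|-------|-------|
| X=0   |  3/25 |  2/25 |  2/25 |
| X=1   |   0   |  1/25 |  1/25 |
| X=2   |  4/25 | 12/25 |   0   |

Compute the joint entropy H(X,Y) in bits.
2.2529 bits

H(X,Y) = -Σ_{x,y} P(x,y) log₂ P(x,y). Per-cell terms -P(x,y)·log₂P(x,y):
  X=0: 0.36707, 0.29151, 0.29151
  X=1: 0.00000, 0.18575, 0.18575
  X=2: 0.42302, 0.50827, 0.00000
  (cells with P = 0 contribute 0)
Sum of the 9 terms: H(X,Y) = 2.2529 bits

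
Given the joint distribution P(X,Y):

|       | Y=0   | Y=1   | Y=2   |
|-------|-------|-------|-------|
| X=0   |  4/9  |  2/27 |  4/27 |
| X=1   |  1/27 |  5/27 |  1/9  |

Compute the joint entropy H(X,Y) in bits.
2.1851 bits

H(X,Y) = -Σ_{x,y} P(x,y) log₂ P(x,y). Per-cell terms -P(x,y)·log₂P(x,y):
  X=0: 0.51997, 0.27814, 0.40813
  X=1: 0.17611, 0.45055, 0.35221
Sum of the 6 terms: H(X,Y) = 2.1851 bits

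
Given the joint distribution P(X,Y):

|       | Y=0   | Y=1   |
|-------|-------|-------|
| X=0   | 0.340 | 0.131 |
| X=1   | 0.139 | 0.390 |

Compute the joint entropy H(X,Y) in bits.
1.8388 bits

H(X,Y) = -Σ_{x,y} P(x,y) log₂ P(x,y). Per-cell terms -P(x,y)·log₂P(x,y):
  X=0: 0.5292, 0.3841
  X=1: 0.3957, 0.5298
Sum of the 4 terms: H(X,Y) = 1.8388 bits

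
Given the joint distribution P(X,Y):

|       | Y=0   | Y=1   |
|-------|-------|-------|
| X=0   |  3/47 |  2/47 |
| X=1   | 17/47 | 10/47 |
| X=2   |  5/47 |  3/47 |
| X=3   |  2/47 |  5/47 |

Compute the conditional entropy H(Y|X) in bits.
0.9406 bits

H(Y|X) = H(X,Y) - H(X)

H(X,Y) = -Σ_{x,y} P(x,y) log₂ P(x,y). Per-cell terms -P(x,y)·log₂P(x,y):
  X=0: 0.2534, 0.1938
  X=1: 0.5307, 0.4750
  X=2: 0.3439, 0.2534
  X=3: 0.1938, 0.3439
Sum of the 8 terms: H(X,Y) = 2.5879 bits

Marginal of X (row sums):
  P(X=0) = 3/47 + 2/47 = 5/47
  P(X=1) = 17/47 + 10/47 = 27/47
  P(X=2) = 5/47 + 3/47 = 8/47
  P(X=3) = 2/47 + 5/47 = 7/47
H(X) = -[(5/47)·log₂(5/47) + (27/47)·log₂(27/47) + (8/47)·log₂(8/47) + (7/47)·log₂(7/47)]
  = 0.3439 + 0.4594 + 0.4348 + 0.4092 = 1.6473 bits

H(Y|X) = H(X,Y) - H(X) = 2.5879 - 1.6473 = 0.9406 bits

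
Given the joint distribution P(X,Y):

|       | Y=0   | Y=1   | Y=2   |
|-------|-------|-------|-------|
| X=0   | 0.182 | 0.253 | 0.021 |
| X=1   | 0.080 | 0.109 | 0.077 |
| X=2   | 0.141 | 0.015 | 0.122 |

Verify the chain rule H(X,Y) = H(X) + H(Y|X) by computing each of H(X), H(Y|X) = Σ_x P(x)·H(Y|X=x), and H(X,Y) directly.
H(X) = 1.5382 bits, H(Y|X) = 1.3124 bits, H(X,Y) = 2.8506 bits

Marginal of X (row sums):
  P(X=0) = 0.182 + 0.253 + 0.021 = 0.456
  P(X=1) = 0.080 + 0.109 + 0.077 = 0.266
  P(X=2) = 0.141 + 0.015 + 0.122 = 0.278
H(X) = -[0.456·log₂(0.456) + 0.266·log₂(0.266) + 0.278·log₂(0.278)]
  = 0.51660 + 0.50819 + 0.51342 = 1.5382 bits

H(Y|X) = Σ_x P(x)·H(Y|X=x):
  X=0: P(X=0) = 0.456, P(Y|X=0) = (91/228, 253/456, 7/152) → H(Y|X=0) = 1.20492
  X=1: P(X=1) = 0.266, P(Y|X=1) = (40/133, 109/266, 11/38) → H(Y|X=1) = 1.56645
  X=2: P(X=2) = 0.278, P(Y|X=2) = (141/278, 15/278, 61/139) → H(Y|X=2) = 1.24545
H(Y|X) = 0.456·1.20492 + 0.266·1.56645 + 0.278·1.24545 = 1.3124 bits

H(X,Y) = -Σ_{x,y} P(x,y) log₂ P(x,y). Per-cell terms -P(x,y)·log₂P(x,y):
  X=0: 0.44735, 0.50165, 0.11704
  X=1: 0.29151, 0.34854, 0.28482
  X=2: 0.39850, 0.09088, 0.37028
Sum of the 9 terms: H(X,Y) = 2.8506 bits

Chain rule check:
  H(X) + H(Y|X) = 1.5382 + 1.3124 = 2.8506 bits
  H(X,Y) = 2.8506 bits
✓ Chain rule verified.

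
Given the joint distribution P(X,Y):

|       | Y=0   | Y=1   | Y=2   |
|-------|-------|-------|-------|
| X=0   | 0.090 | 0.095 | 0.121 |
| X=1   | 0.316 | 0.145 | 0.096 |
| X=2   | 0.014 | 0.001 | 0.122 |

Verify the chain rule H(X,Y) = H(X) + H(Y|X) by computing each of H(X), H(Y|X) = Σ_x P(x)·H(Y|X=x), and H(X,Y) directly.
H(X) = 1.3859 bits, H(Y|X) = 1.3382 bits, H(X,Y) = 2.7241 bits

Marginal of X (row sums):
  P(X=0) = 0.090 + 0.095 + 0.121 = 0.306
  P(X=1) = 0.316 + 0.145 + 0.096 = 0.557
  P(X=2) = 0.014 + 0.001 + 0.122 = 0.137
H(X) = -[0.306·log₂(0.306) + 0.557·log₂(0.557) + 0.137·log₂(0.137)]
  = 0.52277 + 0.47025 + 0.39288 = 1.3859 bits

H(Y|X) = Σ_x P(x)·H(Y|X=x):
  X=0: P(X=0) = 0.306, P(Y|X=0) = (5/17, 95/306, 121/306) → H(Y|X=0) = 1.57247
  X=1: P(X=1) = 0.557, P(Y|X=1) = (316/557, 145/557, 96/557) → H(Y|X=1) = 1.40656
  X=2: P(X=2) = 0.137, P(Y|X=2) = (14/137, 1/137, 122/137) → H(Y|X=2) = 0.53706
H(Y|X) = 0.306·1.57247 + 0.557·1.40656 + 0.137·0.53706 = 1.3382 bits

H(X,Y) = -Σ_{x,y} P(x,y) log₂ P(x,y). Per-cell terms -P(x,y)·log₂P(x,y):
  X=0: 0.31265, 0.32261, 0.36868
  X=1: 0.52519, 0.40395, 0.32456
  X=2: 0.08622, 0.00997, 0.37028
Sum of the 9 terms: H(X,Y) = 2.7241 bits

Chain rule check:
  H(X) + H(Y|X) = 1.3859 + 1.3382 = 2.7241 bits
  H(X,Y) = 2.7241 bits
✓ Chain rule verified.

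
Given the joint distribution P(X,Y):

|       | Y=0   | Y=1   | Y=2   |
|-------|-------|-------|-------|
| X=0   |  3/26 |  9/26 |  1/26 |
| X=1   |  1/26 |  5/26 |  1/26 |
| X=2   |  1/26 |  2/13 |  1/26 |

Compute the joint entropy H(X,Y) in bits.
2.6661 bits

H(X,Y) = -Σ_{x,y} P(x,y) log₂ P(x,y). Per-cell terms -P(x,y)·log₂P(x,y):
  X=0: 0.35948, 0.52979, 0.18079
  X=1: 0.18079, 0.45741, 0.18079
  X=2: 0.18079, 0.41545, 0.18079
Sum of the 9 terms: H(X,Y) = 2.6661 bits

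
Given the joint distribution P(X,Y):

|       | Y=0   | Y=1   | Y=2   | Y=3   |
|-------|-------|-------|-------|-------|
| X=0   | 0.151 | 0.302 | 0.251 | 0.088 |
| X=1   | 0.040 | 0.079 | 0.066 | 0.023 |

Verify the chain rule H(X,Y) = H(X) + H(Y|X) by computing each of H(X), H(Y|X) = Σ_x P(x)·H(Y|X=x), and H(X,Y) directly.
H(X) = 0.7376 bits, H(Y|X) = 1.8640 bits, H(X,Y) = 2.6017 bits

Marginal of X (row sums):
  P(X=0) = 0.151 + 0.302 + 0.251 + 0.088 = 0.792
  P(X=1) = 0.040 + 0.079 + 0.066 + 0.023 = 0.208
H(X) = -[0.792·log₂(0.792) + 0.208·log₂(0.208)]
  = 0.266451 + 0.471192 = 0.7376 bits

H(Y|X) = Σ_x P(x)·H(Y|X=x):
  X=0: P(X=0) = 0.792, P(Y|X=0) = (151/792, 151/396, 251/792, 1/9) → H(Y|X=0) = 1.863846
  X=1: P(X=1) = 0.208, P(Y|X=1) = (5/26, 79/208, 33/104, 23/208) → H(Y|X=1) = 1.864633
H(Y|X) = 0.792·1.863846 + 0.208·1.864633 = 1.8640 bits

H(X,Y) = -Σ_{x,y} P(x,y) log₂ P(x,y). Per-cell terms -P(x,y)·log₂P(x,y):
  X=0: 0.411834, 0.521669, 0.500554, 0.308559
  X=1: 0.185754, 0.289298, 0.258812, 0.125171
Sum of the 8 terms: H(X,Y) = 2.6017 bits

Chain rule check:
  H(X) + H(Y|X) = 0.7376 + 1.8640 = 2.6016 bits
  H(X,Y) = 2.6017 bits
✓ Chain rule verified (Δ = 0.0001 is 4-dp rounding noise: each of the three values was rounded independently).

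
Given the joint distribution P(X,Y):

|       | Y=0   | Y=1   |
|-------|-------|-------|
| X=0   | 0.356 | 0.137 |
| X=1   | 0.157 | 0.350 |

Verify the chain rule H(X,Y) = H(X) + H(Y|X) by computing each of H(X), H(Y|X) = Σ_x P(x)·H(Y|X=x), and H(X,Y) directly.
H(X) = 0.9999 bits, H(Y|X) = 0.8730 bits, H(X,Y) = 1.8728 bits

Marginal of X (row sums):
  P(X=0) = 0.356 + 0.137 = 0.493
  P(X=1) = 0.157 + 0.350 = 0.507
H(X) = -[0.493·log₂(0.493) + 0.507·log₂(0.507)]
  = 0.50303 + 0.49683 = 0.9999 bits

H(Y|X) = Σ_x P(x)·H(Y|X=x):
  X=0: P(X=0) = 0.493, P(Y|X=0) = (356/493, 137/493) → H(Y|X=0) = 0.85256
  X=1: P(X=1) = 0.507, P(Y|X=1) = (157/507, 350/507) → H(Y|X=1) = 0.89279
H(Y|X) = 0.493·0.85256 + 0.507·0.89279 = 0.8730 bits

H(X,Y) = -Σ_{x,y} P(x,y) log₂ P(x,y). Per-cell terms -P(x,y)·log₂P(x,y):
  X=0: 0.53046, 0.39288
  X=1: 0.41937, 0.53010
Sum of the 4 terms: H(X,Y) = 1.8728 bits

Chain rule check:
  H(X) + H(Y|X) = 0.9999 + 0.8730 = 1.8729 bits
  H(X,Y) = 1.8728 bits
✓ Chain rule verified (Δ = 0.0001 is 4-dp rounding noise: each of the three values was rounded independently).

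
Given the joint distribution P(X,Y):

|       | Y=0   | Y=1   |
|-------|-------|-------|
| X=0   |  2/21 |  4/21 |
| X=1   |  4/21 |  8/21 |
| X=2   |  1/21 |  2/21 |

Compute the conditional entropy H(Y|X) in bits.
0.9183 bits

H(Y|X) = H(X,Y) - H(X)

H(X,Y) = -Σ_{x,y} P(x,y) log₂ P(x,y). Per-cell terms -P(x,y)·log₂P(x,y):
  X=0: 0.32308, 0.45568
  X=1: 0.45568, 0.53041
  X=2: 0.20916, 0.32308
Sum of the 6 terms: H(X,Y) = 2.2971 bits

Marginal of X (row sums):
  P(X=0) = 2/21 + 4/21 = 2/7
  P(X=1) = 4/21 + 8/21 = 4/7
  P(X=2) = 1/21 + 2/21 = 1/7
H(X) = -[(2/7)·log₂(2/7) + (4/7)·log₂(4/7) + (1/7)·log₂(1/7)]
  = 0.51639 + 0.46135 + 0.40105 = 1.3788 bits

H(Y|X) = H(X,Y) - H(X) = 2.2971 - 1.3788 = 0.9183 bits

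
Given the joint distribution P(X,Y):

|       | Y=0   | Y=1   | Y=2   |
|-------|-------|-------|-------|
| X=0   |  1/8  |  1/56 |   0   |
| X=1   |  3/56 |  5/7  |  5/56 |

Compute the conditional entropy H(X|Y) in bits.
0.2785 bits

H(X|Y) = H(X,Y) - H(Y)

H(X,Y) = -Σ_{x,y} P(x,y) log₂ P(x,y). Per-cell terms -P(x,y)·log₂P(x,y):
  X=0: 0.3750, 0.1037, 0.0000
  X=1: 0.2262, 0.3467, 0.3112
  (cells with P = 0 contribute 0)
Sum of the 6 terms: H(X,Y) = 1.3628 bits

Marginal of Y (column sums):
  P(Y=0) = 1/8 + 3/56 = 5/28
  P(Y=1) = 1/56 + 5/7 = 41/56
  P(Y=2) = 0 + 5/56 = 5/56
H(Y) = -[(5/28)·log₂(5/28) + (41/56)·log₂(41/56) + (5/56)·log₂(5/56)]
  = 0.4438 + 0.3293 + 0.3112 = 1.0843 bits

H(X|Y) = H(X,Y) - H(Y) = 1.3628 - 1.0843 = 0.2785 bits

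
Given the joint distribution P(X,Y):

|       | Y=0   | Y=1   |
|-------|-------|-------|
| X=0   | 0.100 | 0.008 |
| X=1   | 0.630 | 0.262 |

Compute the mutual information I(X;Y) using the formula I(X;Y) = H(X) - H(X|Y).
0.0212 bits

I(X;Y) = H(X) - H(X|Y)

Marginal of X (row sums):
  P(X=0) = 0.100 + 0.008 = 0.108
  P(X=1) = 0.630 + 0.262 = 0.892
H(X) = -[0.108·log₂(0.108) + 0.892·log₂(0.892)]
  = 0.346777 + 0.147077 = 0.49385 bits

Marginal of Y (column sums):
  P(Y=0) = 0.100 + 0.630 = 0.730
  P(Y=1) = 0.008 + 0.262 = 0.270
H(X|Y) = Σ_y P(y)·H(X|Y=y):
  Y=0: P(Y=0) = 0.730, P(X|Y=0) = (10/73, 63/73) → H(X|Y=0) = 0.576291
  Y=1: P(Y=1) = 0.270, P(X|Y=1) = (4/135, 131/135) → H(X|Y=1) = 0.192531
H(X|Y) = 0.730·0.576291 + 0.270·0.192531 = 0.47268 bits

I(X;Y) = H(X) - H(X|Y) = 0.49385 - 0.47268 = 0.0212 bits

Cross-check via I(X;Y) = H(X) + H(Y) - H(X,Y): computing H(Y) from the column sums and H(X,Y) from the 4 cells in the same way gives H(Y) = 0.84146 bits and H(X,Y) = 1.31414 bits, so
I(X;Y) = 0.49385 + 0.84146 - 1.31414 = 0.0212 bits ✓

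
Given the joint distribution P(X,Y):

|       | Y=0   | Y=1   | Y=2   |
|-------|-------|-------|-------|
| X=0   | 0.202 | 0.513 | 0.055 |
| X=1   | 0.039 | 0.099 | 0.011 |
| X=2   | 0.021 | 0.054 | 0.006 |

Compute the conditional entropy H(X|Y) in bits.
0.9933 bits

H(X|Y) = H(X,Y) - H(Y)

H(X,Y) = -Σ_{x,y} P(x,y) log₂ P(x,y). Per-cell terms -P(x,y)·log₂P(x,y):
  X=0: 0.46613, 0.49400, 0.23014
  X=1: 0.18253, 0.33031, 0.07157
  X=2: 0.11704, 0.22739, 0.04428
Sum of the 9 terms: H(X,Y) = 2.1634 bits

Marginal of Y (column sums):
  P(Y=0) = 0.202 + 0.039 + 0.021 = 0.262
  P(Y=1) = 0.513 + 0.099 + 0.054 = 0.666
  P(Y=2) = 0.055 + 0.011 + 0.006 = 0.072
H(Y) = -[0.262·log₂(0.262) + 0.666·log₂(0.666) + 0.072·log₂(0.072)]
  = 0.50628 + 0.39055 + 0.27330 = 1.1701 bits

H(X|Y) = H(X,Y) - H(Y) = 2.1634 - 1.1701 = 0.9933 bits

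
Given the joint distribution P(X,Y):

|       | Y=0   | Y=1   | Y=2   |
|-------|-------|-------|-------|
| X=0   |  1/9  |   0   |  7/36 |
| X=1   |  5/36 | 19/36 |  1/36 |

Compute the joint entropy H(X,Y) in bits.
1.8374 bits

H(X,Y) = -Σ_{x,y} P(x,y) log₂ P(x,y). Per-cell terms -P(x,y)·log₂P(x,y):
  X=0: 0.3522, 0.0000, 0.4594
  X=1: 0.3956, 0.4866, 0.1436
  (cells with P = 0 contribute 0)
Sum of the 6 terms: H(X,Y) = 1.8374 bits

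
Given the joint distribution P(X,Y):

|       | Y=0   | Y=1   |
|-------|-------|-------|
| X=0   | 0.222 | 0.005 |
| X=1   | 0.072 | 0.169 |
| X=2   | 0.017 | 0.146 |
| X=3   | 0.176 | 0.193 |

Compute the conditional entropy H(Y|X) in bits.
0.6938 bits

H(Y|X) = H(X,Y) - H(X)

H(X,Y) = -Σ_{x,y} P(x,y) log₂ P(x,y). Per-cell terms -P(x,y)·log₂P(x,y):
  X=0: 0.4820438, 0.0382193
  X=1: 0.2733019, 0.4334689
  X=2: 0.0999315, 0.4052901
  X=3: 0.4411181, 0.4580522
Sum of the 8 terms: H(X,Y) = 2.631426 bits

Marginal of X (row sums):
  P(X=0) = 0.222 + 0.005 = 0.227
  P(X=1) = 0.072 + 0.169 = 0.241
  P(X=2) = 0.017 + 0.146 = 0.163
  P(X=3) = 0.176 + 0.193 = 0.369
H(X) = -[0.227·log₂(0.227) + 0.241·log₂(0.241) + 0.163·log₂(0.163) + 0.369·log₂(0.369)]
  = 0.4856065 + 0.4947477 + 0.4265801 + 0.5307354 = 1.937670 bits

H(Y|X) = H(X,Y) - H(X) = 2.631426 - 1.937670 = 0.6938 bits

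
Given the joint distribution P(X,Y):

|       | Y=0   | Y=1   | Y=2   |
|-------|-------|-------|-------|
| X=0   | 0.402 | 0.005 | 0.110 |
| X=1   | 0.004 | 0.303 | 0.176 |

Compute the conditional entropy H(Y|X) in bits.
0.9128 bits

H(Y|X) = H(X,Y) - H(X)

H(X,Y) = -Σ_{x,y} P(x,y) log₂ P(x,y). Per-cell terms -P(x,y)·log₂P(x,y):
  X=0: 0.5285, 0.0382, 0.3503
  X=1: 0.0319, 0.5220, 0.4411
Sum of the 6 terms: H(X,Y) = 1.9120 bits

Marginal of X (row sums):
  P(X=0) = 0.402 + 0.005 + 0.110 = 0.517
  P(X=1) = 0.004 + 0.303 + 0.176 = 0.483
H(X) = -[0.517·log₂(0.517) + 0.483·log₂(0.483)]
  = 0.4921 + 0.5071 = 0.9992 bits

H(Y|X) = H(X,Y) - H(X) = 1.9120 - 0.9992 = 0.9128 bits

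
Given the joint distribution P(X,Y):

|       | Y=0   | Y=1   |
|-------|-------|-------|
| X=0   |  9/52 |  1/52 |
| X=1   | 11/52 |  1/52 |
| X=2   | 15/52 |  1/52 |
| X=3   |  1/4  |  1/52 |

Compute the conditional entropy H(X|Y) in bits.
1.9767 bits

H(X|Y) = H(X,Y) - H(Y)

H(X,Y) = -Σ_{x,y} P(x,y) log₂ P(x,y). Per-cell terms -P(x,y)·log₂P(x,y):
  X=0: 0.4380, 0.1096
  X=1: 0.4741, 0.1096
  X=2: 0.5174, 0.1096
  X=3: 0.5000, 0.1096
Sum of the 8 terms: H(X,Y) = 2.3679 bits

Marginal of Y (column sums):
  P(Y=0) = 9/52 + 11/52 + 15/52 + 1/4 = 12/13
  P(Y=1) = 1/52 + 1/52 + 1/52 + 1/52 = 1/13
H(Y) = -[(12/13)·log₂(12/13) + (1/13)·log₂(1/13)]
  = 0.1066 + 0.2846 = 0.3912 bits

H(X|Y) = H(X,Y) - H(Y) = 2.3679 - 0.3912 = 1.9767 bits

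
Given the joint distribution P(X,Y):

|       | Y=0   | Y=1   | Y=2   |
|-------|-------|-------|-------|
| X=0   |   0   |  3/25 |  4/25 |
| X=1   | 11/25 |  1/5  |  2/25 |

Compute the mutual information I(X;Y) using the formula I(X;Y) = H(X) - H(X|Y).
0.3296 bits

I(X;Y) = H(X) - H(X|Y)

Marginal of X (row sums):
  P(X=0) = 0 + 3/25 + 4/25 = 7/25
  P(X=1) = 11/25 + 1/5 + 2/25 = 18/25
H(X) = -[(7/25)·log₂(7/25) + (18/25)·log₂(18/25)]
  = 0.51422 + 0.34123 = 0.85545 bits

Marginal of Y (column sums):
  P(Y=0) = 0 + 11/25 = 11/25
  P(Y=1) = 3/25 + 1/5 = 8/25
  P(Y=2) = 4/25 + 2/25 = 6/25
H(X|Y) = Σ_y P(y)·H(X|Y=y):
  Y=0: P(Y=0) = 11/25, P(X|Y=0) = (0, 1) → H(X|Y=0) = 0.00000
  Y=1: P(Y=1) = 8/25, P(X|Y=1) = (3/8, 5/8) → H(X|Y=1) = 0.95443
  Y=2: P(Y=2) = 6/25, P(X|Y=2) = (2/3, 1/3) → H(X|Y=2) = 0.91830
H(X|Y) = (11/25)·0.00000 + (8/25)·0.95443 + (6/25)·0.91830 = 0.52581 bits

I(X;Y) = H(X) - H(X|Y) = 0.85545 - 0.52581 = 0.3296 bits

Cross-check via I(X;Y) = H(X) + H(Y) - H(X,Y): computing H(Y) from the column sums and H(X,Y) from the 6 cells in the same way gives H(Y) = 1.54132 bits and H(X,Y) = 2.06713 bits, so
I(X;Y) = 0.85545 + 1.54132 - 2.06713 = 0.3296 bits ✓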